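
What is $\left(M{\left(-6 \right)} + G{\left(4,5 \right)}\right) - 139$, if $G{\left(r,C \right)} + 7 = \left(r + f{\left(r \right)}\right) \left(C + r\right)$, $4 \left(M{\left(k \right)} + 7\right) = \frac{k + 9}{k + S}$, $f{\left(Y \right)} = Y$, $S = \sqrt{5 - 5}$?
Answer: $- \frac{649}{8} \approx -81.125$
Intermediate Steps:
$S = 0$ ($S = \sqrt{0} = 0$)
$M{\left(k \right)} = -7 + \frac{9 + k}{4 k}$ ($M{\left(k \right)} = -7 + \frac{\left(k + 9\right) \frac{1}{k + 0}}{4} = -7 + \frac{\left(9 + k\right) \frac{1}{k}}{4} = -7 + \frac{\frac{1}{k} \left(9 + k\right)}{4} = -7 + \frac{9 + k}{4 k}$)
$G{\left(r,C \right)} = -7 + 2 r \left(C + r\right)$ ($G{\left(r,C \right)} = -7 + \left(r + r\right) \left(C + r\right) = -7 + 2 r \left(C + r\right)$)
$\left(M{\left(-6 \right)} + G{\left(4,5 \right)}\right) - 139 = \left(\frac{9 \left(1 - -18\right)}{4 \left(-6\right)} + \left(-7 + 2 \cdot 4^{2} + 2 \cdot 5 \cdot 4\right)\right) - 139 = \left(\frac{9}{4} \left(- \frac{1}{6}\right) \left(1 + 18\right) + \left(-7 + 2 \cdot 16 + 40\right)\right) - 139 = \left(\frac{9}{4} \left(- \frac{1}{6}\right) 19 + \left(-7 + 32 + 40\right)\right) - 139 = \left(- \frac{57}{8} + 65\right) - 139 = \frac{463}{8} - 139 = - \frac{649}{8}$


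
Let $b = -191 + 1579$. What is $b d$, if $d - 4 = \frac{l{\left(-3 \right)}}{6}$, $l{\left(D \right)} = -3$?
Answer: $4858$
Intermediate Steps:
$b = 1388$
$d = \frac{7}{2}$ ($d = 4 - \frac{3}{6} = 4 - \frac{1}{2} = \frac{7}{2} \approx 3.5$)
$b d = 1388 \cdot \frac{7}{2} = 4858$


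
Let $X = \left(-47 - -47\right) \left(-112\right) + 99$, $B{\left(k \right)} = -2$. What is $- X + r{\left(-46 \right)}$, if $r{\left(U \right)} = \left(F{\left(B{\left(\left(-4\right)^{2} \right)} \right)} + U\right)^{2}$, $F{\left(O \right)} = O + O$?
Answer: $2401$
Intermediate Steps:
$F{\left(O \right)} = 2 O$
$r{\left(U \right)} = \left(-4 + U\right)^{2}$ ($r{\left(U \right)} = \left(2 \left(-2\right) + U\right)^{2} = \left(-4 + U\right)^{2}$)
$X = 99$ ($X = \left(-47 + 47\right) \left(-112\right) + 99 = 0 \left(-112\right) + 99 = 0 + 99 = 99$)
$- X + r{\left(-46 \right)} = \left(-1\right) 99 + \left(-4 - 46\right)^{2} = -99 + \left(-50\right)^{2} = -99 + 2500 = 2401$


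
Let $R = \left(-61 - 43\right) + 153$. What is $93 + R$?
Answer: $142$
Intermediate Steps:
$R = 49$ ($R = -104 + 153 = 49$)
$93 + R = 93 + 49 = 142$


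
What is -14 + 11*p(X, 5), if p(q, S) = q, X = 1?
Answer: -3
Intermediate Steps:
-14 + 11*p(X, 5) = -14 + 11*1 = -14 + 11 = -3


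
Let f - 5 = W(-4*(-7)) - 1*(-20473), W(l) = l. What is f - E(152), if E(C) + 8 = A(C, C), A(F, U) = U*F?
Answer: -2590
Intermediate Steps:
A(F, U) = F*U
E(C) = -8 + C² (E(C) = -8 + C*C = -8 + C²)
f = 20506 (f = 5 + (-4*(-7) - 1*(-20473)) = 5 + (28 + 20473) = 5 + 20501 = 20506)
f - E(152) = 20506 - (-8 + 152²) = 20506 - (-8 + 23104) = 20506 - 1*23096 = 20506 - 23096 = -2590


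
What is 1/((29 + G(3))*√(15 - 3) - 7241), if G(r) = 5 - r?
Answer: -7241/52420549 - 62*√3/52420549 ≈ -0.00014018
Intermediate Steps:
1/((29 + G(3))*√(15 - 3) - 7241) = 1/((29 + (5 - 1*3))*√(15 - 3) - 7241) = 1/((29 + (5 - 3))*√12 - 7241) = 1/((29 + 2)*(2*√3) - 7241) = 1/(31*(2*√3) - 7241) = 1/(62*√3 - 7241) = 1/(-7241 + 62*√3)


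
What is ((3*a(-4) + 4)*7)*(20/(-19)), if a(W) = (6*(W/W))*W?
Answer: 9520/19 ≈ 501.05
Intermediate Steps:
a(W) = 6*W (a(W) = (6*1)*W = 6*W)
((3*a(-4) + 4)*7)*(20/(-19)) = ((3*(6*(-4)) + 4)*7)*(20/(-19)) = ((3*(-24) + 4)*7)*(20*(-1/19)) = ((-72 + 4)*7)*(-20/19) = -68*7*(-20/19) = -476*(-20/19) = 9520/19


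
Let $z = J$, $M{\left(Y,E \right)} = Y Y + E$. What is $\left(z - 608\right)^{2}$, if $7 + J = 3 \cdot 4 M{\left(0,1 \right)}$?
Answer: $363609$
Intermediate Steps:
$M{\left(Y,E \right)} = E + Y^{2}$ ($M{\left(Y,E \right)} = Y^{2} + E = E + Y^{2}$)
$J = 5$ ($J = -7 + 3 \cdot 4 \left(1 + 0^{2}\right) = -7 + 12 \left(1 + 0\right) = -7 + 12 \cdot 1 = -7 + 12 = 5$)
$z = 5$
$\left(z - 608\right)^{2} = \left(5 - 608\right)^{2} = \left(-603\right)^{2} = 363609$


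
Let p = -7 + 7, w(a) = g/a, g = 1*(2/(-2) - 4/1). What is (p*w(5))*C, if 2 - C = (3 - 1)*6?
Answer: 0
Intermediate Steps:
C = -10 (C = 2 - (3 - 1)*6 = 2 - 2*6 = 2 - 1*12 = 2 - 12 = -10)
g = -5 (g = 1*(2*(-½) - 4*1) = 1*(-1 - 4) = 1*(-5) = -5)
w(a) = -5/a
p = 0
(p*w(5))*C = (0*(-5/5))*(-10) = (0*(-5*⅕))*(-10) = (0*(-1))*(-10) = 0*(-10) = 0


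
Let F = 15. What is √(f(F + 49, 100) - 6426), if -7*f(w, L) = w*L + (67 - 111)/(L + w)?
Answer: I*√604608837/287 ≈ 85.675*I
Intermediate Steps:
f(w, L) = 44/(7*(L + w)) - L*w/7 (f(w, L) = -(w*L + (67 - 111)/(L + w))/7 = -(L*w - 44/(L + w))/7 = -(-44/(L + w) + L*w)/7 = 44/(7*(L + w)) - L*w/7)
√(f(F + 49, 100) - 6426) = √((44 - 1*100*(15 + 49)² - 1*(15 + 49)*100²)/(7*(100 + (15 + 49))) - 6426) = √((44 - 1*100*64² - 1*64*10000)/(7*(100 + 64)) - 6426) = √((⅐)*(44 - 1*100*4096 - 640000)/164 - 6426) = √((⅐)*(1/164)*(44 - 409600 - 640000) - 6426) = √((⅐)*(1/164)*(-1049556) - 6426) = √(-262389/287 - 6426) = √(-2106651/287) = I*√604608837/287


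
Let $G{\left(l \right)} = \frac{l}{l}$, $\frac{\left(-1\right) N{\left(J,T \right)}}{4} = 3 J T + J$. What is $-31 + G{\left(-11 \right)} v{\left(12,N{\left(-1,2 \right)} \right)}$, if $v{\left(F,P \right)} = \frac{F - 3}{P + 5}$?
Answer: $- \frac{338}{11} \approx -30.727$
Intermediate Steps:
$N{\left(J,T \right)} = - 4 J - 12 J T$ ($N{\left(J,T \right)} = - 4 \left(3 J T + J\right) = - 4 \left(J + 3 J T\right) = - 4 J - 12 J T$)
$v{\left(F,P \right)} = \frac{-3 + F}{5 + P}$
$G{\left(l \right)} = 1$
$-31 + G{\left(-11 \right)} v{\left(12,N{\left(-1,2 \right)} \right)} = -31 + 1 \frac{-3 + 12}{5 - - 4 \left(1 + 3 \cdot 2\right)} = -31 + 1 \frac{1}{5 - - 4 \left(1 + 6\right)} 9 = -31 + 1 \frac{1}{5 - \left(-4\right) 7} \cdot 9 = -31 + 1 \frac{1}{5 + 28} \cdot 9 = -31 + 1 \cdot \frac{1}{33} \cdot 9 = -31 + 1 \cdot \frac{3}{11} = -31 + \frac{3}{11} = - \frac{338}{11}$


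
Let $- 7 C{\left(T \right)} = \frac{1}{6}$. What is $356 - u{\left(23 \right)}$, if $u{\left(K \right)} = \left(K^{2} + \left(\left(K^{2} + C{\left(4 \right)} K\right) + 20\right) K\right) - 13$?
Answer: $- \frac{536525}{42} \approx -12774.0$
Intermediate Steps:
$C{\left(T \right)} = - \frac{1}{42}$ ($C{\left(T \right)} = - \frac{1}{7 \cdot 6} = \left(- \frac{1}{7}\right) \frac{1}{6} = - \frac{1}{42}$)
$u{\left(K \right)} = -13 + K^{2} + K \left(20 + K^{2} - \frac{K}{42}\right)$ ($u{\left(K \right)} = \left(K^{2} + \left(\left(K^{2} - \frac{K}{42}\right) + 20\right) K\right) - 13 = \left(K^{2} + \left(20 + K^{2} - \frac{K}{42}\right) K\right) - 13 = \left(K^{2} + K \left(20 + K^{2} - \frac{K}{42}\right)\right) - 13 = -13 + K^{2} + K \left(20 + K^{2} - \frac{K}{42}\right)$)
$356 - u{\left(23 \right)} = 356 - \left(-13 + 23^{3} + 20 \cdot 23 + \frac{41 \cdot 23^{2}}{42}\right) = 356 - \left(-13 + 12167 + 460 + \frac{41}{42} \cdot 529\right) = 356 - \left(-13 + 12167 + 460 + \frac{21689}{42}\right) = 356 - \frac{551477}{42} = - \frac{536525}{42}$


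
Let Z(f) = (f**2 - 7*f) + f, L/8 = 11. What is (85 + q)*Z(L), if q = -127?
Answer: -303072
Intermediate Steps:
L = 88 (L = 8*11 = 88)
Z(f) = f**2 - 6*f
(85 + q)*Z(L) = (85 - 127)*(88*(-6 + 88)) = -3696*82 = -42*7216 = -303072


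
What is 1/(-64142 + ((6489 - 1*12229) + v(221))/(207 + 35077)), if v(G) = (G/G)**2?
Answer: -35284/2263192067 ≈ -1.5590e-5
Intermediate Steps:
v(G) = 1 (v(G) = 1**2 = 1)
1/(-64142 + ((6489 - 1*12229) + v(221))/(207 + 35077)) = 1/(-64142 + ((6489 - 1*12229) + 1)/(207 + 35077)) = 1/(-64142 + ((6489 - 12229) + 1)/35284) = 1/(-64142 + (-5740 + 1)*(1/35284)) = 1/(-64142 - 5739*1/35284) = 1/(-64142 - 5739/35284) = 1/(-2263192067/35284) = -35284/2263192067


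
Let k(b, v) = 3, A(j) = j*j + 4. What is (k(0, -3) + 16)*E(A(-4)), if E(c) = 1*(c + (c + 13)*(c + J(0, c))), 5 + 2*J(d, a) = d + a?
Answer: 35245/2 ≈ 17623.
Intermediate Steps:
A(j) = 4 + j² (A(j) = j² + 4 = 4 + j²)
J(d, a) = -5/2 + a/2 + d/2 (J(d, a) = -5/2 + (d + a)/2 = -5/2 + (a + d)/2 = -5/2 + (a/2 + d/2) = -5/2 + a/2 + d/2)
E(c) = c + (13 + c)*(-5/2 + 3*c/2) (E(c) = 1*(c + (c + 13)*(c + (-5/2 + c/2 + (½)*0))) = 1*(c + (13 + c)*(c + (-5/2 + c/2 + 0))) = 1*(c + (13 + c)*(c + (-5/2 + c/2))) = 1*(c + (13 + c)*(-5/2 + 3*c/2)) = c + (13 + c)*(-5/2 + 3*c/2))
(k(0, -3) + 16)*E(A(-4)) = (3 + 16)*(-65/2 + 18*(4 + (-4)²) + 3*(4 + (-4)²)²/2) = 19*(-65/2 + 18*(4 + 16) + 3*(4 + 16)²/2) = 19*(-65/2 + 18*20 + (3/2)*20²) = 19*(-65/2 + 360 + (3/2)*400) = 19*(-65/2 + 360 + 600) = 19*(1855/2) = 35245/2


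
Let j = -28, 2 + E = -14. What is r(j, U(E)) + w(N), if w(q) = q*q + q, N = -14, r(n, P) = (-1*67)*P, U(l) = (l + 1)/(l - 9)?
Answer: 709/5 ≈ 141.80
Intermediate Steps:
E = -16 (E = -2 - 14 = -16)
U(l) = (1 + l)/(-9 + l)
r(n, P) = -67*P
w(q) = q + q² (w(q) = q² + q = q + q²)
r(j, U(E)) + w(N) = -67*(1 - 16)/(-9 - 16) - 14*(1 - 14) = -67*(-15)/(-25) - 14*(-13) = -(-67)*(-15)/25 + 182 = -67*⅗ + 182 = -201/5 + 182 = 709/5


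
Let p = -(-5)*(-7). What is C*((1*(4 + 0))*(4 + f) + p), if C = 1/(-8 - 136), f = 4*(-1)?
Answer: 35/144 ≈ 0.24306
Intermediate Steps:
f = -4
C = -1/144 (C = 1/(-144) = -1/144 ≈ -0.0069444)
p = -35 (p = -5*7 = -35)
C*((1*(4 + 0))*(4 + f) + p) = -((1*(4 + 0))*(4 - 4) - 35)/144 = -((1*4)*0 - 35)/144 = -(4*0 - 35)/144 = -(0 - 35)/144 = -1/144*(-35) = 35/144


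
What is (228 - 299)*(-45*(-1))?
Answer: -3195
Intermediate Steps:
(228 - 299)*(-45*(-1)) = -71*45 = -3195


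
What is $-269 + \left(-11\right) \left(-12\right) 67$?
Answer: $8575$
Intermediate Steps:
$-269 + \left(-11\right) \left(-12\right) 67 = -269 + 132 \cdot 67 = -269 + 8844 = 8575$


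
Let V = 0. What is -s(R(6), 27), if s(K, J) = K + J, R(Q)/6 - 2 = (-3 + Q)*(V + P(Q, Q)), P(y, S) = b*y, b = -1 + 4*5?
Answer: -2091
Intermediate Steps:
b = 19 (b = -1 + 20 = 19)
P(y, S) = 19*y
R(Q) = 12 + 114*Q*(-3 + Q) (R(Q) = 12 + 6*((-3 + Q)*(0 + 19*Q)) = 12 + 6*((-3 + Q)*(19*Q)) = 12 + 6*(19*Q*(-3 + Q)) = 12 + 114*Q*(-3 + Q))
s(K, J) = J + K
-s(R(6), 27) = -(27 + (12 - 342*6 + 114*6**2)) = -(27 + (12 - 2052 + 114*36)) = -(27 + (12 - 2052 + 4104)) = -(27 + 2064) = -1*2091 = -2091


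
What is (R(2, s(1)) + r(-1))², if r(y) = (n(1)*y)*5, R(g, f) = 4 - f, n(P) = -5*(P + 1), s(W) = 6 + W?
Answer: 2209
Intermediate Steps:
n(P) = -5 - 5*P (n(P) = -5*(1 + P) = -5 - 5*P)
r(y) = -50*y (r(y) = ((-5 - 5*1)*y)*5 = ((-5 - 5)*y)*5 = -10*y*5 = -50*y)
(R(2, s(1)) + r(-1))² = ((4 - (6 + 1)) - 50*(-1))² = ((4 - 1*7) + 50)² = ((4 - 7) + 50)² = (-3 + 50)² = 47² = 2209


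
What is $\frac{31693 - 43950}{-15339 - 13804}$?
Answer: $\frac{12257}{29143} \approx 0.42058$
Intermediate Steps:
$\frac{31693 - 43950}{-15339 - 13804} = - \frac{12257}{-29143} = \left(-12257\right) \left(- \frac{1}{29143}\right) = \frac{12257}{29143}$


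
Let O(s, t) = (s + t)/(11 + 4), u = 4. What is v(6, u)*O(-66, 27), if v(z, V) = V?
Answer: -52/5 ≈ -10.400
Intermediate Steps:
O(s, t) = s/15 + t/15 (O(s, t) = (s + t)/15 = (s + t)*(1/15) = s/15 + t/15)
v(6, u)*O(-66, 27) = 4*((1/15)*(-66) + (1/15)*27) = 4*(-22/5 + 9/5) = 4*(-13/5) = -52/5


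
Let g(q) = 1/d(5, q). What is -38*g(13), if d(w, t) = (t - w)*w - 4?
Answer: -19/18 ≈ -1.0556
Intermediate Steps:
d(w, t) = -4 + w*(t - w) (d(w, t) = w*(t - w) - 4 = -4 + w*(t - w))
g(q) = 1/(-29 + 5*q) (g(q) = 1/(-4 - 1*5² + q*5) = 1/(-4 - 1*25 + 5*q) = 1/(-4 - 25 + 5*q) = 1/(-29 + 5*q))
-38*g(13) = -38/(-29 + 5*13) = -38/(-29 + 65) = -38/36 = -38*1/36 = -19/18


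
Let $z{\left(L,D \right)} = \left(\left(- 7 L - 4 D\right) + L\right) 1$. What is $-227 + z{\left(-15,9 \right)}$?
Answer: $-173$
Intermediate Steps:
$z{\left(L,D \right)} = - 6 L - 4 D$ ($z{\left(L,D \right)} = \left(- 6 L - 4 D\right) 1 = - 6 L - 4 D$)
$-227 + z{\left(-15,9 \right)} = -227 - -54 = -227 + \left(90 - 36\right) = -227 + 54 = -173$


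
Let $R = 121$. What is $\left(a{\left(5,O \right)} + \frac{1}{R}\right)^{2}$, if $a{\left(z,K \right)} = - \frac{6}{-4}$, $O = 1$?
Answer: $\frac{133225}{58564} \approx 2.2749$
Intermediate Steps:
$a{\left(z,K \right)} = \frac{3}{2}$ ($a{\left(z,K \right)} = \left(-6\right) \left(- \frac{1}{4}\right) = \frac{3}{2}$)
$\left(a{\left(5,O \right)} + \frac{1}{R}\right)^{2} = \left(\frac{3}{2} + \frac{1}{121}\right)^{2} = \left(\frac{365}{242}\right)^{2} = \frac{133225}{58564}$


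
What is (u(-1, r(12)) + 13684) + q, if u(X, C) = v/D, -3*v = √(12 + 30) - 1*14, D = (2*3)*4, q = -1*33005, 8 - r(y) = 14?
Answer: -695549/36 - √42/72 ≈ -19321.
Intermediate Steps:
r(y) = -6 (r(y) = 8 - 1*14 = 8 - 14 = -6)
q = -33005
D = 24 (D = 6*4 = 24)
v = 14/3 - √42/3 (v = -(√(12 + 30) - 1*14)/3 = -(√42 - 14)/3 = -(-14 + √42)/3 = 14/3 - √42/3 ≈ 2.5064)
u(X, C) = 7/36 - √42/72 (u(X, C) = (14/3 - √42/3)/24 = (14/3 - √42/3)*(1/24) = 7/36 - √42/72)
(u(-1, r(12)) + 13684) + q = ((7/36 - √42/72) + 13684) - 33005 = (492631/36 - √42/72) - 33005 = -695549/36 - √42/72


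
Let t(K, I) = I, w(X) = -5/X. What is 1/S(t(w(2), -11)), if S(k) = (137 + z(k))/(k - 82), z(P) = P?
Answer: -31/42 ≈ -0.73810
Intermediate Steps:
S(k) = (137 + k)/(-82 + k) (S(k) = (137 + k)/(k - 82) = (137 + k)/(-82 + k))
1/S(t(w(2), -11)) = 1/((137 - 11)/(-82 - 11)) = 1/(126/(-93)) = 1/(-1/93*126) = 1/(-42/31) = -31/42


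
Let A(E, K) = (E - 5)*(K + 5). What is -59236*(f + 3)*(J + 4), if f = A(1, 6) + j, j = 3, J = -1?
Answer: 6752904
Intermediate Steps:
A(E, K) = (-5 + E)*(5 + K)
f = -41 (f = (-25 - 5*6 + 5*1 + 1*6) + 3 = (-25 - 30 + 5 + 6) + 3 = -44 + 3 = -41)
-59236*(f + 3)*(J + 4) = -59236*(-41 + 3)*(-1 + 4) = -(-2250968)*3 = -59236*(-114) = 6752904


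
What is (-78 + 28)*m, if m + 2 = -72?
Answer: 3700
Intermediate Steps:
m = -74 (m = -2 - 72 = -74)
(-78 + 28)*m = (-78 + 28)*(-74) = -50*(-74) = 3700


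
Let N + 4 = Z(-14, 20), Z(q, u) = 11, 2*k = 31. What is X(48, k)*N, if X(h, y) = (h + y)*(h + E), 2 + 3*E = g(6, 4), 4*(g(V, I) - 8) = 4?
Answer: 134239/6 ≈ 22373.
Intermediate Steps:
k = 31/2 (k = (1/2)*31 = 31/2 ≈ 15.500)
g(V, I) = 9 (g(V, I) = 8 + (1/4)*4 = 8 + 1 = 9)
E = 7/3 (E = -2/3 + (1/3)*9 = -2/3 + 3 = 7/3 ≈ 2.3333)
N = 7 (N = -4 + 11 = 7)
X(h, y) = (7/3 + h)*(h + y) (X(h, y) = (h + y)*(h + 7/3) = (h + y)*(7/3 + h) = (7/3 + h)*(h + y))
X(48, k)*N = (48**2 + (7/3)*48 + (7/3)*(31/2) + 48*(31/2))*7 = (2304 + 112 + 217/6 + 744)*7 = (19177/6)*7 = 134239/6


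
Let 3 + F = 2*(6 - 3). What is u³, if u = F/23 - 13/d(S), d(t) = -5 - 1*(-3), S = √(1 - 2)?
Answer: 28372625/97336 ≈ 291.49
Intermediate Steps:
S = I (S = √(-1) = I ≈ 1.0*I)
F = 3 (F = -3 + 2*(6 - 3) = -3 + 2*3 = -3 + 6 = 3)
d(t) = -2 (d(t) = -5 + 3 = -2)
u = 305/46 (u = 3/23 - 13/(-2) = 3*(1/23) - 13*(-½) = 3/23 + 13/2 = 305/46 ≈ 6.6304)
u³ = (305/46)³ = 28372625/97336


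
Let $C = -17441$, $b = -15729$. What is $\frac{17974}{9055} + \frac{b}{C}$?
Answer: $\frac{4260847}{1475965} \approx 2.8868$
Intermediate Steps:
$\frac{17974}{9055} + \frac{b}{C} = \frac{17974}{9055} - \frac{15729}{-17441} = 17974 \cdot \frac{1}{9055} - - \frac{147}{163} = \frac{17974}{9055} + \frac{147}{163} = \frac{4260847}{1475965}$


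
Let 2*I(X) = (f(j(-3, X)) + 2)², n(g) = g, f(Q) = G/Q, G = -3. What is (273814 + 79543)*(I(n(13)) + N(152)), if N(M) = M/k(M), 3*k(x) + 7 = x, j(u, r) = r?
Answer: 81566456381/49010 ≈ 1.6643e+6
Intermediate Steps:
k(x) = -7/3 + x/3
N(M) = M/(-7/3 + M/3)
f(Q) = -3/Q
I(X) = (2 - 3/X)²/2 (I(X) = (-3/X + 2)²/2 = (2 - 3/X)²/2)
(273814 + 79543)*(I(n(13)) + N(152)) = (273814 + 79543)*((½)*(-3 + 2*13)²/13² + 3*152/(-7 + 152)) = 353357*((½)*(1/169)*(-3 + 26)² + 3*152/145) = 353357*((½)*(1/169)*23² + 3*152*(1/145)) = 353357*((½)*(1/169)*529 + 456/145) = 353357*(529/338 + 456/145) = 353357*(230833/49010) = 81566456381/49010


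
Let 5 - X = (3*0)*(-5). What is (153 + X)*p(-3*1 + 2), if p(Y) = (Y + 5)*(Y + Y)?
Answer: -1264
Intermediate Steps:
p(Y) = 2*Y*(5 + Y) (p(Y) = (5 + Y)*(2*Y) = 2*Y*(5 + Y))
X = 5 (X = 5 - 3*0*(-5) = 5 - 0*(-5) = 5 - 1*0 = 5 + 0 = 5)
(153 + X)*p(-3*1 + 2) = (153 + 5)*(2*(-3*1 + 2)*(5 + (-3*1 + 2))) = 158*(2*(-3 + 2)*(5 + (-3 + 2))) = 158*(2*(-1)*(5 - 1)) = 158*(2*(-1)*4) = 158*(-8) = -1264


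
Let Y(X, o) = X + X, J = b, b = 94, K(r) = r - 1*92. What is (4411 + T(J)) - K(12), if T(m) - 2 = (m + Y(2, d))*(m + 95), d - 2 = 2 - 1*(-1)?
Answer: 23015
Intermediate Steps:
d = 5 (d = 2 + (2 - 1*(-1)) = 2 + (2 + 1) = 2 + 3 = 5)
K(r) = -92 + r (K(r) = r - 92 = -92 + r)
J = 94
Y(X, o) = 2*X
T(m) = 2 + (4 + m)*(95 + m) (T(m) = 2 + (m + 2*2)*(m + 95) = 2 + (m + 4)*(95 + m) = 2 + (4 + m)*(95 + m))
(4411 + T(J)) - K(12) = (4411 + (382 + 94² + 99*94)) - (-92 + 12) = (4411 + (382 + 8836 + 9306)) - 1*(-80) = (4411 + 18524) + 80 = 22935 + 80 = 23015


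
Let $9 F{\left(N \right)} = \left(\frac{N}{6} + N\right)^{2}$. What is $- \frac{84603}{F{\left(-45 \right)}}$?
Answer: $- \frac{338412}{1225} \approx -276.25$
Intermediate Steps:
$F{\left(N \right)} = \frac{49 N^{2}}{324}$ ($F{\left(N \right)} = \frac{\left(\frac{N}{6} + N\right)^{2}}{9} = \frac{\left(\frac{7 N}{6}\right)^{2}}{9} = \frac{\frac{49}{36} N^{2}}{9} = \frac{49 N^{2}}{324}$)
$- \frac{84603}{F{\left(-45 \right)}} = - \frac{84603}{\frac{49}{324} \left(-45\right)^{2}} = - \frac{84603}{\frac{49}{324} \cdot 2025} = - \frac{84603}{\frac{1225}{4}} = \left(-84603\right) \frac{4}{1225} = - \frac{338412}{1225}$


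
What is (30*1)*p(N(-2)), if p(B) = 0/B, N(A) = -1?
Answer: 0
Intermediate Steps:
p(B) = 0
(30*1)*p(N(-2)) = (30*1)*0 = 30*0 = 0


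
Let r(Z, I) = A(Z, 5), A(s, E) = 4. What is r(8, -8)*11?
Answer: 44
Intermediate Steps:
r(Z, I) = 4
r(8, -8)*11 = 4*11 = 44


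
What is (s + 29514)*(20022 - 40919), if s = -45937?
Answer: 343191431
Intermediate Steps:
(s + 29514)*(20022 - 40919) = (-45937 + 29514)*(20022 - 40919) = -16423*(-20897) = 343191431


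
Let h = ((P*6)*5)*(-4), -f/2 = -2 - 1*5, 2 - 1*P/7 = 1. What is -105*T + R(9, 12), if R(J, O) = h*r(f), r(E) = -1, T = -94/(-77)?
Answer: 7830/11 ≈ 711.82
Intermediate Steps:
P = 7 (P = 14 - 7*1 = 14 - 7 = 7)
T = 94/77 (T = -94*(-1/77) = 94/77 ≈ 1.2208)
f = 14 (f = -2*(-2 - 1*5) = -2*(-2 - 5) = -2*(-7) = 14)
h = -840 (h = ((7*6)*5)*(-4) = (42*5)*(-4) = 210*(-4) = -840)
R(J, O) = 840 (R(J, O) = -840*(-1) = 840)
-105*T + R(9, 12) = -105*94/77 + 840 = -1410/11 + 840 = 7830/11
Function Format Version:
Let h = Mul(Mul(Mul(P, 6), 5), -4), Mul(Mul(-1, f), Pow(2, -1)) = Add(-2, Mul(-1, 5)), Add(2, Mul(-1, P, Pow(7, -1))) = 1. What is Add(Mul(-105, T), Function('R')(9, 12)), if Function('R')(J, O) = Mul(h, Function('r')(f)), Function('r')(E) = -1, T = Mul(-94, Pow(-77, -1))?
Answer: Rational(7830, 11) ≈ 711.82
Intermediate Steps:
P = 7 (P = Add(14, Mul(-7, 1)) = Add(14, -7) = 7)
T = Rational(94, 77) (T = Mul(-94, Rational(-1, 77)) = Rational(94, 77) ≈ 1.2208)
f = 14 (f = Mul(-2, Add(-2, Mul(-1, 5))) = Mul(-2, Add(-2, -5)) = Mul(-2, -7) = 14)
h = -840 (h = Mul(Mul(Mul(7, 6), 5), -4) = Mul(Mul(42, 5), -4) = Mul(210, -4) = -840)
Function('R')(J, O) = 840 (Function('R')(J, O) = Mul(-840, -1) = 840)
Add(Mul(-105, T), Function('R')(9, 12)) = Add(Mul(-105, Rational(94, 77)), 840) = Add(Rational(-1410, 11), 840) = Rational(7830, 11)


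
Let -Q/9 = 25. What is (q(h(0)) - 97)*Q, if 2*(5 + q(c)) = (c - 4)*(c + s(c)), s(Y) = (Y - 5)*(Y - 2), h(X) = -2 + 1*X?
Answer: 40500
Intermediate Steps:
h(X) = -2 + X
s(Y) = (-5 + Y)*(-2 + Y)
q(c) = -5 + (-4 + c)*(10 + c**2 - 6*c)/2 (q(c) = -5 + ((c - 4)*(c + (10 + c**2 - 7*c)))/2 = -5 + ((-4 + c)*(10 + c**2 - 6*c))/2 = -5 + (-4 + c)*(10 + c**2 - 6*c)/2)
Q = -225 (Q = -9*25 = -225)
(q(h(0)) - 97)*Q = ((-25 + (-2 + 0)**3/2 - 5*(-2 + 0)**2 + 17*(-2 + 0)) - 97)*(-225) = ((-25 + (1/2)*(-2)**3 - 5*(-2)**2 + 17*(-2)) - 97)*(-225) = ((-25 + (1/2)*(-8) - 5*4 - 34) - 97)*(-225) = ((-25 - 4 - 20 - 34) - 97)*(-225) = (-83 - 97)*(-225) = -180*(-225) = 40500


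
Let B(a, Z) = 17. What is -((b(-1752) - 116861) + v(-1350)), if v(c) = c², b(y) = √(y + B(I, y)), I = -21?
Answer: -1705639 - I*√1735 ≈ -1.7056e+6 - 41.653*I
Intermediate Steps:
b(y) = √(17 + y) (b(y) = √(y + 17) = √(17 + y))
-((b(-1752) - 116861) + v(-1350)) = -((√(17 - 1752) - 116861) + (-1350)²) = -((√(-1735) - 116861) + 1822500) = -((I*√1735 - 116861) + 1822500) = -((-116861 + I*√1735) + 1822500) = -(1705639 + I*√1735) = -1705639 - I*√1735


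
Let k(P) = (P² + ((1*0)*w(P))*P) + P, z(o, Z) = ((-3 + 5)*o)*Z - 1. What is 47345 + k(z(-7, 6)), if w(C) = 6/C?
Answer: 54485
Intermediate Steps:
z(o, Z) = -1 + 2*Z*o (z(o, Z) = (2*o)*Z - 1 = 2*Z*o - 1 = -1 + 2*Z*o)
k(P) = P + P² (k(P) = (P² + ((1*0)*(6/P))*P) + P = (P² + (0*(6/P))*P) + P = (P² + 0*P) + P = (P² + 0) + P = P² + P = P + P²)
47345 + k(z(-7, 6)) = 47345 + (-1 + 2*6*(-7))*(1 + (-1 + 2*6*(-7))) = 47345 + (-1 - 84)*(1 + (-1 - 84)) = 47345 - 85*(1 - 85) = 47345 - 85*(-84) = 47345 + 7140 = 54485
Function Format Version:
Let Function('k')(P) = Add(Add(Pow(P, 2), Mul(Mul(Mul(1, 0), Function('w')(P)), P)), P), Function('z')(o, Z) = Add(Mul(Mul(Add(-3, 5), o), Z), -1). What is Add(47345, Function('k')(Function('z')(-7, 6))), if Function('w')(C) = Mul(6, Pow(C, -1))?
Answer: 54485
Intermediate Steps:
Function('z')(o, Z) = Add(-1, Mul(2, Z, o)) (Function('z')(o, Z) = Add(Mul(Mul(2, o), Z), -1) = Add(Mul(2, Z, o), -1) = Add(-1, Mul(2, Z, o)))
Function('k')(P) = Add(P, Pow(P, 2)) (Function('k')(P) = Add(Add(Pow(P, 2), Mul(Mul(Mul(1, 0), Mul(6, Pow(P, -1))), P)), P) = Add(Add(Pow(P, 2), Mul(Mul(0, Mul(6, Pow(P, -1))), P)), P) = Add(Add(Pow(P, 2), Mul(0, P)), P) = Add(Add(Pow(P, 2), 0), P) = Add(Pow(P, 2), P) = Add(P, Pow(P, 2)))
Add(47345, Function('k')(Function('z')(-7, 6))) = Add(47345, Mul(Add(-1, Mul(2, 6, -7)), Add(1, Add(-1, Mul(2, 6, -7))))) = Add(47345, Mul(Add(-1, -84), Add(1, Add(-1, -84)))) = Add(47345, Mul(-85, Add(1, -85))) = Add(47345, Mul(-85, -84)) = Add(47345, 7140) = 54485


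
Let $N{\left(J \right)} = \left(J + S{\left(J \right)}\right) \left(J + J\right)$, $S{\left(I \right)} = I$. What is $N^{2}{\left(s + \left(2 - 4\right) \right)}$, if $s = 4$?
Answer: $256$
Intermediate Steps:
$N{\left(J \right)} = 4 J^{2}$ ($N{\left(J \right)} = \left(J + J\right) \left(J + J\right) = 2 J 2 J = 4 J^{2}$)
$N^{2}{\left(s + \left(2 - 4\right) \right)} = \left(4 \left(4 + \left(2 - 4\right)\right)^{2}\right)^{2} = \left(4 \left(4 - 2\right)^{2}\right)^{2} = \left(4 \cdot 2^{2}\right)^{2} = \left(4 \cdot 4\right)^{2} = 16^{2} = 256$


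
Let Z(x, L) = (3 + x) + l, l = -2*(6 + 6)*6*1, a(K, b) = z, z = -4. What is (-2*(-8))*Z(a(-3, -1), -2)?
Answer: -2320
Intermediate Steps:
a(K, b) = -4
l = -144 (l = -24*6*1 = -2*72*1 = -144*1 = -144)
Z(x, L) = -141 + x (Z(x, L) = (3 + x) - 144 = -141 + x)
(-2*(-8))*Z(a(-3, -1), -2) = (-2*(-8))*(-141 - 4) = 16*(-145) = -2320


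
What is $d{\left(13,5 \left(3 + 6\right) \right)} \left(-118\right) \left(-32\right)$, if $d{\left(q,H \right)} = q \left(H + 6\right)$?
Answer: $2503488$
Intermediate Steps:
$d{\left(q,H \right)} = q \left(6 + H\right)$
$d{\left(13,5 \left(3 + 6\right) \right)} \left(-118\right) \left(-32\right) = 13 \left(6 + 5 \left(3 + 6\right)\right) \left(-118\right) \left(-32\right) = 13 \left(6 + 5 \cdot 9\right) \left(-118\right) \left(-32\right) = 13 \left(6 + 45\right) \left(-118\right) \left(-32\right) = 13 \cdot 51 \left(-118\right) \left(-32\right) = 663 \left(-118\right) \left(-32\right) = \left(-78234\right) \left(-32\right) = 2503488$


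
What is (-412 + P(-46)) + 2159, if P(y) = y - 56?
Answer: 1645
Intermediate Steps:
P(y) = -56 + y
(-412 + P(-46)) + 2159 = (-412 + (-56 - 46)) + 2159 = (-412 - 102) + 2159 = -514 + 2159 = 1645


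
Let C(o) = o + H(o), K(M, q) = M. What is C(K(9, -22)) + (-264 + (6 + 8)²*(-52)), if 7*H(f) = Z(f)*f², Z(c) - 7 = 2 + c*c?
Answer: -65839/7 ≈ -9405.6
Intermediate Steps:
Z(c) = 9 + c² (Z(c) = 7 + (2 + c*c) = 7 + (2 + c²) = 9 + c²)
H(f) = f²*(9 + f²)/7 (H(f) = ((9 + f²)*f²)/7 = (f²*(9 + f²))/7 = f²*(9 + f²)/7)
C(o) = o + o²*(9 + o²)/7
C(K(9, -22)) + (-264 + (6 + 8)²*(-52)) = (⅐)*9*(7 + 9*(9 + 9²)) + (-264 + (6 + 8)²*(-52)) = (⅐)*9*(7 + 9*(9 + 81)) + (-264 + 14²*(-52)) = (⅐)*9*(7 + 9*90) + (-264 + 196*(-52)) = (⅐)*9*(7 + 810) + (-264 - 10192) = (⅐)*9*817 - 10456 = 7353/7 - 10456 = -65839/7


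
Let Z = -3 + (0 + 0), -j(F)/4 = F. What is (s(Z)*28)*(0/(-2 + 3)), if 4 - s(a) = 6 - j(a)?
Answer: 0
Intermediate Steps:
j(F) = -4*F
Z = -3 (Z = -3 + 0 = -3)
s(a) = -2 - 4*a (s(a) = 4 - (6 - (-4)*a) = 4 - (6 + 4*a) = 4 + (-6 - 4*a) = -2 - 4*a)
(s(Z)*28)*(0/(-2 + 3)) = ((-2 - 4*(-3))*28)*(0/(-2 + 3)) = ((-2 + 12)*28)*(0/1) = (10*28)*(1*0) = 280*0 = 0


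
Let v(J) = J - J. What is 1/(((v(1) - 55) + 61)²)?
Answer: 1/36 ≈ 0.027778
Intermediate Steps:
v(J) = 0
1/(((v(1) - 55) + 61)²) = 1/(((0 - 55) + 61)²) = 1/((-55 + 61)²) = 1/(6²) = 1/36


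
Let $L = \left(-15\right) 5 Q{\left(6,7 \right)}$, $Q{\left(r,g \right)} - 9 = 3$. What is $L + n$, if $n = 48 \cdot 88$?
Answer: $3324$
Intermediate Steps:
$Q{\left(r,g \right)} = 12$ ($Q{\left(r,g \right)} = 9 + 3 = 12$)
$n = 4224$
$L = -900$ ($L = \left(-15\right) 5 \cdot 12 = \left(-75\right) 12 = -900$)
$L + n = -900 + 4224 = 3324$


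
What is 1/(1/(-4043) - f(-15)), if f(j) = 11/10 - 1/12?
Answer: -242580/246683 ≈ -0.98337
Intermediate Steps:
f(j) = 61/60 (f(j) = 11*(⅒) - 1*1/12 = 11/10 - 1/12 = 61/60)
1/(1/(-4043) - f(-15)) = 1/(1/(-4043) - 1*61/60) = 1/(-1/4043 - 61/60) = 1/(-246683/242580) = -242580/246683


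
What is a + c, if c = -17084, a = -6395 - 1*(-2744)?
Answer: -20735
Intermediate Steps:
a = -3651 (a = -6395 + 2744 = -3651)
a + c = -3651 - 17084 = -20735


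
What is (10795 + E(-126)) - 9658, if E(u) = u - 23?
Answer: 988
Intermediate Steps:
E(u) = -23 + u
(10795 + E(-126)) - 9658 = (10795 + (-23 - 126)) - 9658 = (10795 - 149) - 9658 = 10646 - 9658 = 988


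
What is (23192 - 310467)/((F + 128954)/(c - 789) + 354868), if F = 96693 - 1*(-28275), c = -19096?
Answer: -5712463375/7056296258 ≈ -0.80956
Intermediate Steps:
F = 124968 (F = 96693 + 28275 = 124968)
(23192 - 310467)/((F + 128954)/(c - 789) + 354868) = (23192 - 310467)/((124968 + 128954)/(-19096 - 789) + 354868) = -287275/(253922/(-19885) + 354868) = -287275/(253922*(-1/19885) + 354868) = -287275/(-253922/19885 + 354868) = -287275/7056296258/19885 = -287275*19885/7056296258 = -5712463375/7056296258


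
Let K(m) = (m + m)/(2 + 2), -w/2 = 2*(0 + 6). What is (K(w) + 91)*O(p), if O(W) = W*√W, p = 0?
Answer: 0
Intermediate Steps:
w = -24 (w = -4*(0 + 6) = -4*6 = -2*12 = -24)
O(W) = W^(3/2)
K(m) = m/2 (K(m) = (2*m)/4 = (2*m)*(¼) = m/2)
(K(w) + 91)*O(p) = ((½)*(-24) + 91)*0^(3/2) = (-12 + 91)*0 = 79*0 = 0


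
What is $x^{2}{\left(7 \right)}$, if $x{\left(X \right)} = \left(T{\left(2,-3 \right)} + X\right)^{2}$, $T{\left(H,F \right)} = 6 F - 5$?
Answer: $65536$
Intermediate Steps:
$T{\left(H,F \right)} = -5 + 6 F$
$x{\left(X \right)} = \left(-23 + X\right)^{2}$ ($x{\left(X \right)} = \left(\left(-5 + 6 \left(-3\right)\right) + X\right)^{2} = \left(\left(-5 - 18\right) + X\right)^{2} = \left(-23 + X\right)^{2}$)
$x^{2}{\left(7 \right)} = \left(\left(-23 + 7\right)^{2}\right)^{2} = \left(\left(-16\right)^{2}\right)^{2} = 256^{2} = 65536$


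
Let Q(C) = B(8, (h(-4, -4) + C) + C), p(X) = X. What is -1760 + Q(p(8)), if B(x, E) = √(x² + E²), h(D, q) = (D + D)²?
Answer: -1760 + 8*√101 ≈ -1679.6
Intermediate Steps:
h(D, q) = 4*D² (h(D, q) = (2*D)² = 4*D²)
B(x, E) = √(E² + x²)
Q(C) = √(64 + (64 + 2*C)²) (Q(C) = √(((4*(-4)² + C) + C)² + 8²) = √(((4*16 + C) + C)² + 64) = √(((64 + C) + C)² + 64) = √((64 + 2*C)² + 64) = √(64 + (64 + 2*C)²))
-1760 + Q(p(8)) = -1760 + 2*√(16 + (32 + 8)²) = -1760 + 2*√(16 + 40²) = -1760 + 2*√(16 + 1600) = -1760 + 2*√1616 = -1760 + 2*(4*√101) = -1760 + 8*√101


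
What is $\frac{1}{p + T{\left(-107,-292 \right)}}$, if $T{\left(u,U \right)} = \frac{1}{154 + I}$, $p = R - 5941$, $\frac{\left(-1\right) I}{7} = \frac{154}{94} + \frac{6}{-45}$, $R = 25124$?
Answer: $\frac{101143}{1940226874} \approx 5.2129 \cdot 10^{-5}$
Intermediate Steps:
$I = - \frac{7427}{705}$ ($I = - 7 \left(\frac{154}{94} + \frac{6}{-45}\right) = - 7 \left(154 \cdot \frac{1}{94} + 6 \left(- \frac{1}{45}\right)\right) = - 7 \left(\frac{77}{47} - \frac{2}{15}\right) = \left(-7\right) \frac{1061}{705} = - \frac{7427}{705} \approx -10.535$)
$p = 19183$ ($p = 25124 - 5941 = 19183$)
$T{\left(u,U \right)} = \frac{705}{101143}$ ($T{\left(u,U \right)} = \frac{1}{154 - \frac{7427}{705}} = \frac{1}{\frac{101143}{705}} = \frac{705}{101143}$)
$\frac{1}{p + T{\left(-107,-292 \right)}} = \frac{1}{19183 + \frac{705}{101143}} = \frac{1}{\frac{1940226874}{101143}} = \frac{101143}{1940226874}$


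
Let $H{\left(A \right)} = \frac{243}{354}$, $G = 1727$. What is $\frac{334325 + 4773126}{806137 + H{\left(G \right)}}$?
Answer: $\frac{602679218}{95124247} \approx 6.3357$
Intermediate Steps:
$H{\left(A \right)} = \frac{81}{118}$ ($H{\left(A \right)} = 243 \cdot \frac{1}{354} = \frac{81}{118}$)
$\frac{334325 + 4773126}{806137 + H{\left(G \right)}} = \frac{334325 + 4773126}{806137 + \frac{81}{118}} = \frac{5107451}{\frac{95124247}{118}} = 5107451 \cdot \frac{118}{95124247} = \frac{602679218}{95124247}$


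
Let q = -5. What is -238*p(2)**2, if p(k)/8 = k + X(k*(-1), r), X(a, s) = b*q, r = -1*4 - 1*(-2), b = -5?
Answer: -11104128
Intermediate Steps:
r = -2 (r = -4 + 2 = -2)
X(a, s) = 25 (X(a, s) = -5*(-5) = 25)
p(k) = 200 + 8*k (p(k) = 8*(k + 25) = 8*(25 + k) = 200 + 8*k)
-238*p(2)**2 = -238*(200 + 8*2)**2 = -238*(200 + 16)**2 = -238*216**2 = -238*46656 = -11104128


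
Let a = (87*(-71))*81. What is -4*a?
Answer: 2001348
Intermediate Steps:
a = -500337 (a = -6177*81 = -500337)
-4*a = -4*(-500337) = 2001348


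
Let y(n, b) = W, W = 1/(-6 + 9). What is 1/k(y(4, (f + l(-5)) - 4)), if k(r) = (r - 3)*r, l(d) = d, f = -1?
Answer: -9/8 ≈ -1.1250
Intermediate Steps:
W = 1/3 ≈ 0.33333
y(n, b) = 1/3
k(r) = r*(-3 + r) (k(r) = (-3 + r)*r = r*(-3 + r))
1/k(y(4, (f + l(-5)) - 4)) = 1/((-3 + 1/3)/3) = 1/((1/3)*(-8/3)) = 1/(-8/9) = -9/8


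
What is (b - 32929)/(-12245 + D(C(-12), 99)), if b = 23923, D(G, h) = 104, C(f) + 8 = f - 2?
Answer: 158/213 ≈ 0.74178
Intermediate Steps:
C(f) = -10 + f (C(f) = -8 + (f - 2) = -8 + (-2 + f) = -10 + f)
(b - 32929)/(-12245 + D(C(-12), 99)) = (23923 - 32929)/(-12245 + 104) = -9006/(-12141) = -9006*(-1/12141) = 158/213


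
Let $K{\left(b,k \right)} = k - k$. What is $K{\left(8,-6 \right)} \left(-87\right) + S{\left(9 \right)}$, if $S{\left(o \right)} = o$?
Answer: $9$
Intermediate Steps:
$K{\left(b,k \right)} = 0$
$K{\left(8,-6 \right)} \left(-87\right) + S{\left(9 \right)} = 0 \left(-87\right) + 9 = 0 + 9 = 9$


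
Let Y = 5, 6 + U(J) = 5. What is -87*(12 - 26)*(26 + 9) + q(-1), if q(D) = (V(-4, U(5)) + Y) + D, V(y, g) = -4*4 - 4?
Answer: 42614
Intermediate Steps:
U(J) = -1 (U(J) = -6 + 5 = -1)
V(y, g) = -20 (V(y, g) = -16 - 4 = -20)
q(D) = -15 + D (q(D) = (-20 + 5) + D = -15 + D)
-87*(12 - 26)*(26 + 9) + q(-1) = -87*(12 - 26)*(26 + 9) + (-15 - 1) = -(-1218)*35 - 16 = -87*(-490) - 16 = 42630 - 16 = 42614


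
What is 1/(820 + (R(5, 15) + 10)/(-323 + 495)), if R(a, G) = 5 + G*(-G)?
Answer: 86/70415 ≈ 0.0012213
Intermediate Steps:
R(a, G) = 5 - G²
1/(820 + (R(5, 15) + 10)/(-323 + 495)) = 1/(820 + ((5 - 1*15²) + 10)/(-323 + 495)) = 1/(820 + ((5 - 1*225) + 10)/172) = 1/(820 + ((5 - 225) + 10)*(1/172)) = 1/(820 + (-220 + 10)*(1/172)) = 1/(820 - 210*1/172) = 1/(820 - 105/86) = 1/(70415/86) = 86/70415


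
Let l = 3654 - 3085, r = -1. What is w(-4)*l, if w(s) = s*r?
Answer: 2276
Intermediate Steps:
l = 569
w(s) = -s (w(s) = s*(-1) = -s)
w(-4)*l = -1*(-4)*569 = 4*569 = 2276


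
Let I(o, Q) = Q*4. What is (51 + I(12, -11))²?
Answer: 49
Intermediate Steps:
I(o, Q) = 4*Q
(51 + I(12, -11))² = (51 + 4*(-11))² = (51 - 44)² = 7² = 49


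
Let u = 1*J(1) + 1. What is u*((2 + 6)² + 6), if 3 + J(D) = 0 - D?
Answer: -210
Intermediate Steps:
J(D) = -3 - D (J(D) = -3 + (0 - D) = -3 - D)
u = -3 (u = 1*(-3 - 1*1) + 1 = 1*(-3 - 1) + 1 = 1*(-4) + 1 = -4 + 1 = -3)
u*((2 + 6)² + 6) = -3*((2 + 6)² + 6) = -3*(8² + 6) = -3*(64 + 6) = -3*70 = -210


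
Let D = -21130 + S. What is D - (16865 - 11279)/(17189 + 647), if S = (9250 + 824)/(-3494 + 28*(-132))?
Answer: -13826269349/654290 ≈ -21132.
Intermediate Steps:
S = -5037/3595 (S = 10074/(-3494 - 3696) = 10074/(-7190) = 10074*(-1/7190) = -5037/3595 ≈ -1.4011)
D = -75967387/3595 (D = -21130 - 5037/3595 = -75967387/3595 ≈ -21131.)
D - (16865 - 11279)/(17189 + 647) = -75967387/3595 - (16865 - 11279)/(17189 + 647) = -75967387/3595 - 5586/17836 = -75967387/3595 - 1*57/182 = -75967387/3595 - 57/182 = -13826269349/654290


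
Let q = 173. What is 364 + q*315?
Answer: 54859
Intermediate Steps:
364 + q*315 = 364 + 173*315 = 364 + 54495 = 54859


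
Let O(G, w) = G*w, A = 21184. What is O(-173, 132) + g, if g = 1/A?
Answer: -483757823/21184 ≈ -22836.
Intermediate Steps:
g = 1/21184 ≈ 4.7205e-5
O(-173, 132) + g = -173*132 + 1/21184 = -22836 + 1/21184 = -483757823/21184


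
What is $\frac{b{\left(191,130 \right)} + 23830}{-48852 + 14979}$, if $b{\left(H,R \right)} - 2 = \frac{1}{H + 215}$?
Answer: $- \frac{9675793}{13752438} \approx -0.70357$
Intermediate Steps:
$b{\left(H,R \right)} = 2 + \frac{1}{215 + H}$ ($b{\left(H,R \right)} = 2 + \frac{1}{H + 215} = 2 + \frac{1}{215 + H}$)
$\frac{b{\left(191,130 \right)} + 23830}{-48852 + 14979} = \frac{\frac{431 + 2 \cdot 191}{215 + 191} + 23830}{-48852 + 14979} = \frac{\frac{431 + 382}{406} + 23830}{-33873} = \left(\frac{1}{406} \cdot 813 + 23830\right) \left(- \frac{1}{33873}\right) = \left(\frac{813}{406} + 23830\right) \left(- \frac{1}{33873}\right) = \frac{9675793}{406} \left(- \frac{1}{33873}\right) = - \frac{9675793}{13752438}$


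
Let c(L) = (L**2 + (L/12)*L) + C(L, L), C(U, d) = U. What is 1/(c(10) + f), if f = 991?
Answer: 3/3328 ≈ 0.00090144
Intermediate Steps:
c(L) = L + 13*L**2/12 (c(L) = (L**2 + (L/12)*L) + L = (L**2 + L**2/12) + L = 13*L**2/12 + L = L + 13*L**2/12)
1/(c(10) + f) = 1/((1/12)*10*(12 + 13*10) + 991) = 1/((1/12)*10*(12 + 130) + 991) = 1/((1/12)*10*142 + 991) = 1/(355/3 + 991) = 1/(3328/3) = 3/3328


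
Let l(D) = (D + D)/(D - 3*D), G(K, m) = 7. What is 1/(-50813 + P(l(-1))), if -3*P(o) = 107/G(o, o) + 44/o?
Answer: -7/355624 ≈ -1.9684e-5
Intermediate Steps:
l(D) = -1 (l(D) = (2*D)/((-2*D)) = (2*D)*(-1/(2*D)) = -1)
P(o) = -107/21 - 44/(3*o) (P(o) = -(107/7 + 44/o)/3 = -107/21 - 44/(3*o))
1/(-50813 + P(l(-1))) = 1/(-50813 + (1/21)*(-308 - 107*(-1))/(-1)) = 1/(-50813 + (1/21)*(-1)*(-308 + 107)) = 1/(-50813 + (1/21)*(-1)*(-201)) = 1/(-50813 + 67/7) = 1/(-355624/7) = -7/355624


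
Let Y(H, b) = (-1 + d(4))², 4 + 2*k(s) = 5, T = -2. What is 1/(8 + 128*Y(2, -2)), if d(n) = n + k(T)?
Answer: 1/1576 ≈ 0.00063452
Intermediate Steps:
k(s) = ½ (k(s) = -2 + (½)*5 = -2 + 5/2 = ½)
d(n) = ½ + n (d(n) = n + ½ = ½ + n)
Y(H, b) = 49/4 (Y(H, b) = (-1 + (½ + 4))² = (-1 + 9/2)² = (7/2)² = 49/4)
1/(8 + 128*Y(2, -2)) = 1/(8 + 128*(49/4)) = 1/(8 + 1568) = 1/1576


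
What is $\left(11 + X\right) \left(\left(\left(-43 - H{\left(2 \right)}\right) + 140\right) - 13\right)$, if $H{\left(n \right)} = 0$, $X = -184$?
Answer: $-14532$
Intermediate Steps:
$\left(11 + X\right) \left(\left(\left(-43 - H{\left(2 \right)}\right) + 140\right) - 13\right) = \left(11 - 184\right) \left(\left(\left(-43 - 0\right) + 140\right) - 13\right) = - 173 \left(\left(\left(-43 + 0\right) + 140\right) - 13\right) = - 173 \left(\left(-43 + 140\right) - 13\right) = - 173 \left(97 - 13\right) = \left(-173\right) 84 = -14532$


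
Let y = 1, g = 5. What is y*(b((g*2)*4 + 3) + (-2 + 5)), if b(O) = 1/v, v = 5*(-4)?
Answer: 59/20 ≈ 2.9500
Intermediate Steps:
v = -20
b(O) = -1/20 (b(O) = 1/(-20) = -1/20)
y*(b((g*2)*4 + 3) + (-2 + 5)) = 1*(-1/20 + (-2 + 5)) = 1*(-1/20 + 3) = 1*(59/20) = 59/20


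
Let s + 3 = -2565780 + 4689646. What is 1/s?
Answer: 1/2123863 ≈ 4.7084e-7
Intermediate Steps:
s = 2123863 (s = -3 + (-2565780 + 4689646) = -3 + 2123866 = 2123863)
1/s = 1/2123863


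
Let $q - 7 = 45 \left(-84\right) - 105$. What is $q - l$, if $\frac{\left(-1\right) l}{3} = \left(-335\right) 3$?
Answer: $-6893$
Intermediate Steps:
$l = 3015$ ($l = - 3 \left(\left(-335\right) 3\right) = \left(-3\right) \left(-1005\right) = 3015$)
$q = -3878$ ($q = 7 + \left(45 \left(-84\right) - 105\right) = 7 - 3885 = -3878$)
$q - l = -3878 - 3015 = -6893$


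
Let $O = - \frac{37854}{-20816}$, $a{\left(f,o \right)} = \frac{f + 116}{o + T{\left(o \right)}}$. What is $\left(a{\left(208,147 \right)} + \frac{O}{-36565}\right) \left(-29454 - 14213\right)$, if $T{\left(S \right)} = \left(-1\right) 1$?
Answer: $- \frac{2692101927752523}{27781501960} \approx -96903.0$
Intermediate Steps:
$T{\left(S \right)} = -1$
$a{\left(f,o \right)} = \frac{116 + f}{-1 + o}$ ($a{\left(f,o \right)} = \frac{f + 116}{o - 1} = \frac{116 + f}{-1 + o}$)
$O = \frac{18927}{10408}$ ($O = \left(-37854\right) \left(- \frac{1}{20816}\right) = \frac{18927}{10408} \approx 1.8185$)
$\left(a{\left(208,147 \right)} + \frac{O}{-36565}\right) \left(-29454 - 14213\right) = \left(\frac{116 + 208}{-1 + 147} + \frac{18927}{10408 \left(-36565\right)}\right) \left(-29454 - 14213\right) = \left(\frac{1}{146} \cdot 324 + \frac{18927}{10408} \left(- \frac{1}{36565}\right)\right) \left(-43667\right) = \left(\frac{1}{146} \cdot 324 - \frac{18927}{380568520}\right) \left(-43667\right) = \left(\frac{162}{73} - \frac{18927}{380568520}\right) \left(-43667\right) = \frac{61650718569}{27781501960} \left(-43667\right) = - \frac{2692101927752523}{27781501960}$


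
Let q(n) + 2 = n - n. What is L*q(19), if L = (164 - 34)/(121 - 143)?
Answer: 130/11 ≈ 11.818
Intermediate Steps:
q(n) = -2 (q(n) = -2 + (n - n) = -2 + 0 = -2)
L = -65/11 (L = 130/(-22) = 130*(-1/22) = -65/11 ≈ -5.9091)
L*q(19) = -65/11*(-2) = 130/11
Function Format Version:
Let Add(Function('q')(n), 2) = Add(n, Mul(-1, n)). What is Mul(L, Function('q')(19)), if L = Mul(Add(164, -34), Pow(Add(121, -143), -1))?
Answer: Rational(130, 11) ≈ 11.818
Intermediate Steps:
Function('q')(n) = -2 (Function('q')(n) = Add(-2, Add(n, Mul(-1, n))) = Add(-2, 0) = -2)
L = Rational(-65, 11) (L = Mul(130, Pow(-22, -1)) = Mul(130, Rational(-1, 22)) = Rational(-65, 11) ≈ -5.9091)
Mul(L, Function('q')(19)) = Mul(Rational(-65, 11), -2) = Rational(130, 11)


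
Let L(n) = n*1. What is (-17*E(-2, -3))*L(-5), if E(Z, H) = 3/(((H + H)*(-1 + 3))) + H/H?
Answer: 255/4 ≈ 63.750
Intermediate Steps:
L(n) = n
E(Z, H) = 1 + 3/(4*H) (E(Z, H) = 3/(((2*H)*2)) + 1 = 3/((4*H)) + 1 = 3*(1/(4*H)) + 1 = 3/(4*H) + 1 = 1 + 3/(4*H))
(-17*E(-2, -3))*L(-5) = -17*(3/4 - 3)/(-3)*(-5) = -(-17)*(-9)/(3*4)*(-5) = -17*3/4*(-5) = -51/4*(-5) = 255/4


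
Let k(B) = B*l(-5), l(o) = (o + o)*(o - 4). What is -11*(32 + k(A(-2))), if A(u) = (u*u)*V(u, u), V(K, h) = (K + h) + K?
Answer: 23408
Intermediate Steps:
l(o) = 2*o*(-4 + o) (l(o) = (2*o)*(-4 + o) = 2*o*(-4 + o))
V(K, h) = h + 2*K
A(u) = 3*u³ (A(u) = (u*u)*(u + 2*u) = u²*(3*u) = 3*u³)
k(B) = 90*B (k(B) = B*(2*(-5)*(-4 - 5)) = B*(2*(-5)*(-9)) = B*90 = 90*B)
-11*(32 + k(A(-2))) = -11*(32 + 90*(3*(-2)³)) = -11*(32 + 90*(3*(-8))) = -11*(32 + 90*(-24)) = -11*(32 - 2160) = -11*(-2128) = 23408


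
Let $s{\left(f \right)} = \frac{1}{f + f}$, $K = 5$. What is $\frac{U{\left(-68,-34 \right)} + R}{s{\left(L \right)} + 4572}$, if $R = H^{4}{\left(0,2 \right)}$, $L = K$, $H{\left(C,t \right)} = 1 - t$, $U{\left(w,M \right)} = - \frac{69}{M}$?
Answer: $\frac{515}{777257} \approx 0.00066259$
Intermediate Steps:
$L = 5$
$R = 1$ ($R = \left(1 - 2\right)^{4} = \left(-1\right)^{4} = 1$)
$s{\left(f \right)} = \frac{1}{2 f}$
$\frac{U{\left(-68,-34 \right)} + R}{s{\left(L \right)} + 4572} = \frac{- \frac{69}{-34} + 1}{\frac{1}{2 \cdot 5} + 4572} = \frac{\left(-69\right) \left(- \frac{1}{34}\right) + 1}{\frac{1}{2} \cdot \frac{1}{5} + 4572} = \frac{\frac{69}{34} + 1}{\frac{1}{10} + 4572} = \frac{103}{34 \cdot \frac{45721}{10}} = \frac{103}{34} \cdot \frac{10}{45721} = \frac{515}{777257}$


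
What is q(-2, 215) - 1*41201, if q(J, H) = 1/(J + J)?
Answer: -164805/4 ≈ -41201.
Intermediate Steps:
q(J, H) = 1/(2*J)
q(-2, 215) - 1*41201 = (½)/(-2) - 1*41201 = (½)*(-½) - 41201 = -¼ - 41201 = -164805/4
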